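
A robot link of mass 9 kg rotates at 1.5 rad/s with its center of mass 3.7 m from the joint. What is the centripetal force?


F = m * omega^2 * r
= 9 * 1.5^2 * 3.7
= 9 * 2.25 * 3.7
= 74.925 N


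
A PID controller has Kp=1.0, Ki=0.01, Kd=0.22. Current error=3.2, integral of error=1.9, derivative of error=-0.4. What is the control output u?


u = Kp*e + Ki*int(e) + Kd*de/dt
= 1.0*3.2 + 0.01*1.9 + 0.22*(-0.4)
= 3.2 + 0.019 + -0.088
= 3.131


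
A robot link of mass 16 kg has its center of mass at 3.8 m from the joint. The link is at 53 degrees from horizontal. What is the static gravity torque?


tau = m*g*L*cos(angle)
= 16 * 9.81 * 3.8 * cos(53 deg)
= 16 * 9.81 * 3.8 * 0.6018
= 358.9514 Nm


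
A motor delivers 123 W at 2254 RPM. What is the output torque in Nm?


omega = 2254 * 2*pi/60 = 236.0383 rad/s
tau = P / omega = 123 / 236.0383
= 0.5211 Nm


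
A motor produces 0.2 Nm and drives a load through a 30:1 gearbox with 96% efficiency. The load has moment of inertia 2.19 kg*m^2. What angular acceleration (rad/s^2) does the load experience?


tau_out = tau_motor * N * eta
= 0.2 * 30 * 0.96 = 5.76 Nm
alpha = tau_out / I = 5.76 / 2.19
= 2.6301 rad/s^2


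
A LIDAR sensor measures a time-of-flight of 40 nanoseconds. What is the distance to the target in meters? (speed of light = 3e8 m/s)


tof = 40 ns = 4e-08 s
dist = c * tof / 2
= 3e8 * 4e-08 / 2
= 6.0 m


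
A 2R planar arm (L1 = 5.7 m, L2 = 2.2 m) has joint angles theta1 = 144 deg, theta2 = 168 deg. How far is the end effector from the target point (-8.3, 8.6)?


End effector via forward kinematics:
x = L1*cos(t1) + L2*cos(t1+t2) = -3.1393
y = L1*sin(t1) + L2*sin(t1+t2) = 1.7155
Distance to target:
d = sqrt((-8.3 - -3.1393)^2 + (8.6 - 1.7155)^2)
= sqrt(26.6327 + 47.3969)
= 8.604 m


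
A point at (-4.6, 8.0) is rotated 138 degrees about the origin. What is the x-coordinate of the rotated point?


x' = x*cos(theta) - y*sin(theta)
cos(138 deg) = -0.7431, sin(138 deg) = 0.6691
x' = -4.6 * -0.7431 - 8.0 * 0.6691
= 3.4185 - 5.353
= -1.9346


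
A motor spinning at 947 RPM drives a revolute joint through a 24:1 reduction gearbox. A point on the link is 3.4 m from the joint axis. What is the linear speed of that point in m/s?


omega_motor = 947 * 2*pi/60 = 99.1696 rad/s
omega_joint = omega_motor / 24 = 4.1321 rad/s
v = omega_joint * r = 4.1321 * 3.4
= 14.049 m/s


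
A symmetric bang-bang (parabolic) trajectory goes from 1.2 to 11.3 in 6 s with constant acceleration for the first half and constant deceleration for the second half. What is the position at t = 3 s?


Symmetric rest-to-rest: each phase covers (pf-p0)/2 in time T/2. 0.5*a*(T/2)^2 = (pf-p0)/2 => a = 4*(pf-p0)/T^2
a = 4*(11.3-1.2)/6^2 = 1.1222
t = 3 is in the acceleration phase (t <= T/2).
p = p0 + 0.5*a*t^2 = 1.2 + 0.5*1.1222*3^2
= 6.25


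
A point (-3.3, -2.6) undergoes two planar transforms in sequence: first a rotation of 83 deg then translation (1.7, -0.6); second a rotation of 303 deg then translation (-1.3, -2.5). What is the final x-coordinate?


After transform 1:
x1 = cos(83)*-3.3 - sin(83)*-2.6 + 1.7 = 3.8785
y1 = sin(83)*-3.3 + cos(83)*-2.6 + -0.6 = -4.1923
After transform 2:
x2 = cos(303)*3.8785 - sin(303)*-4.1923 + -1.3
= -2.7036


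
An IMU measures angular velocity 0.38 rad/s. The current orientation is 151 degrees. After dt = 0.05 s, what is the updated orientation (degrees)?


delta_theta = w * dt = 0.38 * 0.05 = 0.019 rad
= 1.0886 deg
theta_new = 151 + 1.0886 = 152.0886 deg


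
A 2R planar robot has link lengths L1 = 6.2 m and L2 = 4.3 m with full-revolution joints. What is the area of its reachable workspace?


r_max = L1 + L2 = 10.5 m
r_min = |L1 - L2| = 1.9 m
Area = pi*(r_max^2 - r_min^2)
= pi*(110.25 - 3.61)
= pi * 106.64
= 335.0194 m^2


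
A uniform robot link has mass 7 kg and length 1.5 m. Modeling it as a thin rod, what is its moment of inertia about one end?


I = (1/3) * m * L^2
= (1/3) * 7 * 1.5^2
= 0.333333 * 7 * 2.25
= 5.25 kg*m^2


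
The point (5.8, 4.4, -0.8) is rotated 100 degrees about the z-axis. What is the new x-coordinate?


Rotation about z-axis: x' = x*cos(theta) - y*sin(theta)
= 5.8 * -0.1736 - 4.4 * 0.9848
= -5.3403


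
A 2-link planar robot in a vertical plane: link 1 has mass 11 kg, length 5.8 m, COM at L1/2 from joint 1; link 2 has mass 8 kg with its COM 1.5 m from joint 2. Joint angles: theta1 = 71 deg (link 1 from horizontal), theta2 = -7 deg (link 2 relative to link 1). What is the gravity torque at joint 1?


Horizontal distance from joint 1 to link-1 COM:
  x_c1 = (L1/2)*cos(t1) = 2.9 * 0.3256 = 0.9441 m
Horizontal distance from joint 1 to link-2 COM:
  x_c2 = L1*cos(t1) + Lc2*cos(t1+t2)
       = 5.8*0.3256 + 1.5*0.4384 = 2.5459 m
tau1 = m1*g*x_c1 + m2*g*x_c2
     = 11*9.81*0.9441 + 8*9.81*2.5459
     = 101.883 + 199.7985
     = 301.6814 Nm


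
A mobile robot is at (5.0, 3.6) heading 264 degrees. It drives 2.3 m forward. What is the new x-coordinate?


x_new = x0 + d*cos(theta)
= 5.0 + 2.3*cos(264)
= 5.0 + -0.2404
= 4.7596


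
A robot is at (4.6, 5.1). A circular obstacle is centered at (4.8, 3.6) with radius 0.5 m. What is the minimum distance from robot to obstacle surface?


center_dist = sqrt((4.6-4.8)^2 + (5.1-3.6)^2)
= sqrt(0.04 + 2.25)
= 1.5133
min_dist = center_dist - radius = 1.5133 - 0.5 = 1.0133 m


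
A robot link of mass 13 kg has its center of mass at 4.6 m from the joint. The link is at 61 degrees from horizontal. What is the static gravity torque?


tau = m*g*L*cos(angle)
= 13 * 9.81 * 4.6 * cos(61 deg)
= 13 * 9.81 * 4.6 * 0.4848
= 284.4077 Nm


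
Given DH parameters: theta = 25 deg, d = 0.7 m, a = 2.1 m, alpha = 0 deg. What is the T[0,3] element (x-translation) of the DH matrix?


T[0,3] = a * cos(theta)
= 2.1 * cos(25 deg)
= 2.1 * 0.9063
= 1.9032


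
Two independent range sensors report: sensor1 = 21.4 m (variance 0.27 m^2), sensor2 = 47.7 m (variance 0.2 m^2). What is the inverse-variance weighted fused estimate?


w1 = (1/var1) / (1/var1 + 1/var2)
   = 3.7037 / (3.7037 + 5.0) = 0.4255
w2 = 1 - w1 = 0.5745
fused = w1*s1 + w2*s2 = 9.1064 + 27.4021
= 36.5085 m


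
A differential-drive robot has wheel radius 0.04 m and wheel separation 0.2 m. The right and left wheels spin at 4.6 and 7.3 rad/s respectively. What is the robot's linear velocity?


vR = r*wR = 0.04*4.6 = 0.184 m/s
vL = r*wL = 0.04*7.3 = 0.292 m/s
v = (vR+vL)/2 = 0.238 m/s
omega = (vR-vL)/L = -0.54 rad/s
linear velocity = 0.238 m/s


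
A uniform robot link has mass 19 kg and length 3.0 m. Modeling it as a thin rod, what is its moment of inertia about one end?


I = (1/3) * m * L^2
= (1/3) * 19 * 3.0^2
= 0.333333 * 19 * 9.0
= 57.0 kg*m^2


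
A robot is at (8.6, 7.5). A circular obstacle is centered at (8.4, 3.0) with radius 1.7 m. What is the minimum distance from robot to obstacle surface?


center_dist = sqrt((8.6-8.4)^2 + (7.5-3.0)^2)
= sqrt(0.04 + 20.25)
= 4.5044
min_dist = center_dist - radius = 4.5044 - 1.7 = 2.8044 m


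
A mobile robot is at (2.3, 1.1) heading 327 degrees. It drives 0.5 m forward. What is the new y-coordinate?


y_new = y0 + d*sin(theta)
= 1.1 + 0.5*sin(327)
= 1.1 + -0.2723
= 0.8277


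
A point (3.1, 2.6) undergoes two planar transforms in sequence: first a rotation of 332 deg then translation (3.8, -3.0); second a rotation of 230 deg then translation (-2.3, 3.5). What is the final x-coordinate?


After transform 1:
x1 = cos(332)*3.1 - sin(332)*2.6 + 3.8 = 7.7578
y1 = sin(332)*3.1 + cos(332)*2.6 + -3.0 = -2.1597
After transform 2:
x2 = cos(230)*7.7578 - sin(230)*-2.1597 + -2.3
= -8.941


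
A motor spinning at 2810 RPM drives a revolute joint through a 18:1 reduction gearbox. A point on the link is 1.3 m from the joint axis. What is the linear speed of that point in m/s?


omega_motor = 2810 * 2*pi/60 = 294.2625 rad/s
omega_joint = omega_motor / 18 = 16.3479 rad/s
v = omega_joint * r = 16.3479 * 1.3
= 21.2523 m/s


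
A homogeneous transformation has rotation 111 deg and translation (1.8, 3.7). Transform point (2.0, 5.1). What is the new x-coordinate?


x' = cos(theta)*px - sin(theta)*py + tx
= -0.3584*2.0 - 0.9336*5.1 + 1.8
= -3.678


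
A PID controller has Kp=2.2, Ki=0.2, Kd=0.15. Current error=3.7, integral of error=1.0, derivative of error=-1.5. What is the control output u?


u = Kp*e + Ki*int(e) + Kd*de/dt
= 2.2*3.7 + 0.2*1.0 + 0.15*(-1.5)
= 8.14 + 0.2 + -0.225
= 8.115


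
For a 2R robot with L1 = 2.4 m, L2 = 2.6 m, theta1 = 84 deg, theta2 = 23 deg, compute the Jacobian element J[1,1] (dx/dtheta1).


J[1,1] = -L1*sin(t1) - L2*sin(t1+t2)
= -2.4*sin(84) - 2.6*sin(107)
= -4.8732


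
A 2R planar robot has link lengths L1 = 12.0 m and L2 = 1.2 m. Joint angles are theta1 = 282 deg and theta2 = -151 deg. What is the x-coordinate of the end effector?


Convert angles to radians: theta1 = 4.9218, theta2 = -2.6354
x = L1*cos(theta1) + L2*cos(theta1+theta2)
x = 2.4949 + -0.7873
x = 1.7077


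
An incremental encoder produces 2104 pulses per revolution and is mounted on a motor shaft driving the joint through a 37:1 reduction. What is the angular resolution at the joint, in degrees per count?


counts per rev = 2104
effective counts at joint = 2104 * 37 = 77848
resolution = 360 / 77848
= 0.0046 deg/count


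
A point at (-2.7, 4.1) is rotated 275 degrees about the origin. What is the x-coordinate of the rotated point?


x' = x*cos(theta) - y*sin(theta)
cos(275 deg) = 0.0872, sin(275 deg) = -0.9962
x' = -2.7 * 0.0872 - 4.1 * -0.9962
= -0.2353 - -4.0844
= 3.8491


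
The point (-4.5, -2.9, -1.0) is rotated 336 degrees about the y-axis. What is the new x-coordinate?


Rotation about y-axis: x' = x*cos(theta) + z*sin(theta)
= -4.5 * 0.9135 + -1.0 * -0.4067
= -3.7042


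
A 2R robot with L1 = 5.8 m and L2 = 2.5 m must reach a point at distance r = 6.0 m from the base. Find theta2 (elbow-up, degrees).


cos(theta2) = (r^2 - L1^2 - L2^2) / (2*L1*L2)
cos(theta2) = (36.0 - 33.64 - 6.25) / 29.0
cos(theta2) = -0.134138
theta2 = 97.7088 degrees


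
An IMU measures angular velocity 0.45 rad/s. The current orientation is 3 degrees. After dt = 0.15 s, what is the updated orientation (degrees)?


delta_theta = w * dt = 0.45 * 0.15 = 0.0675 rad
= 3.8675 deg
theta_new = 3 + 3.8675 = 6.8675 deg


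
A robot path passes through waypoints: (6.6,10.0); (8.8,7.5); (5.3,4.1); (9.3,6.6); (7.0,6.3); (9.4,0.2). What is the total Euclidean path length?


Segment lengths:
  seg1 = sqrt((2.2)^2 + (-2.5)^2) = 3.3302
  seg2 = sqrt((-3.5)^2 + (-3.4)^2) = 4.8795
  seg3 = sqrt((4.0)^2 + (2.5)^2) = 4.717
  seg4 = sqrt((-2.3)^2 + (-0.3)^2) = 2.3195
  seg5 = sqrt((2.4)^2 + (-6.1)^2) = 6.5552
Total = 21.8013


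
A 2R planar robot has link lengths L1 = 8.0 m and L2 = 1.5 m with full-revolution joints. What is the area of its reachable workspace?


r_max = L1 + L2 = 9.5 m
r_min = |L1 - L2| = 6.5 m
Area = pi*(r_max^2 - r_min^2)
= pi*(90.25 - 42.25)
= pi * 48.0
= 150.7964 m^2


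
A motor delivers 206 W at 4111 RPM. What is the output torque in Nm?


omega = 4111 * 2*pi/60 = 430.5029 rad/s
tau = P / omega = 206 / 430.5029
= 0.4785 Nm


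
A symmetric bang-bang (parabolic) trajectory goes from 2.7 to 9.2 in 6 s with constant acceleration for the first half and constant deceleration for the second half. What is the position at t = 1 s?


Symmetric rest-to-rest: each phase covers (pf-p0)/2 in time T/2. 0.5*a*(T/2)^2 = (pf-p0)/2 => a = 4*(pf-p0)/T^2
a = 4*(9.2-2.7)/6^2 = 0.7222
t = 1 is in the acceleration phase (t <= T/2).
p = p0 + 0.5*a*t^2 = 2.7 + 0.5*0.7222*1^2
= 3.0611


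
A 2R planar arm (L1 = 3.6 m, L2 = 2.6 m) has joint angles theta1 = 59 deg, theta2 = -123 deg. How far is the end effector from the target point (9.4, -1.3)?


End effector via forward kinematics:
x = L1*cos(t1) + L2*cos(t1+t2) = 2.9939
y = L1*sin(t1) + L2*sin(t1+t2) = 0.7489
Distance to target:
d = sqrt((9.4 - 2.9939)^2 + (-1.3 - 0.7489)^2)
= sqrt(41.0381 + 4.1981)
= 6.7258 m


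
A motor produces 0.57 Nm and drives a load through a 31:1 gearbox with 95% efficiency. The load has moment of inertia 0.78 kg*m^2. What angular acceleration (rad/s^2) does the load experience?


tau_out = tau_motor * N * eta
= 0.57 * 31 * 0.95 = 16.7865 Nm
alpha = tau_out / I = 16.7865 / 0.78
= 21.5212 rad/s^2


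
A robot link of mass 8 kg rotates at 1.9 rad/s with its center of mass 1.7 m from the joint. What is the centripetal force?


F = m * omega^2 * r
= 8 * 1.9^2 * 1.7
= 8 * 3.61 * 1.7
= 49.096 N


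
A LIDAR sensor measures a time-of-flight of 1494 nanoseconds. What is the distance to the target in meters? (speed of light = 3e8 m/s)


tof = 1494 ns = 1.494e-06 s
dist = c * tof / 2
= 3e8 * 1.494e-06 / 2
= 224.1 m


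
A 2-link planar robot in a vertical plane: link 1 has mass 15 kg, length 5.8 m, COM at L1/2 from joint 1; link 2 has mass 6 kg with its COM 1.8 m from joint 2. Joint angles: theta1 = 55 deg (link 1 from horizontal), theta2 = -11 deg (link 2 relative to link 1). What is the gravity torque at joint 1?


Horizontal distance from joint 1 to link-1 COM:
  x_c1 = (L1/2)*cos(t1) = 2.9 * 0.5736 = 1.6634 m
Horizontal distance from joint 1 to link-2 COM:
  x_c2 = L1*cos(t1) + Lc2*cos(t1+t2)
       = 5.8*0.5736 + 1.8*0.7193 = 4.6216 m
tau1 = m1*g*x_c1 + m2*g*x_c2
     = 15*9.81*1.6634 + 6*9.81*4.6216
     = 244.7651 + 272.0247
     = 516.7899 Nm


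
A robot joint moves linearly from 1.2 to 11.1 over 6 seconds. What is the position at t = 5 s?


s = t/T = 5/6 = 0.8333
p(t) = p0 + (pf-p0)*s
= 1.2 + (11.1 - 1.2) * 0.8333
= 9.45


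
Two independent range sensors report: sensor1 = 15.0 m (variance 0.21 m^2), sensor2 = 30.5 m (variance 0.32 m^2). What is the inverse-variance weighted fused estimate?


w1 = (1/var1) / (1/var1 + 1/var2)
   = 4.7619 / (4.7619 + 3.125) = 0.6038
w2 = 1 - w1 = 0.3962
fused = w1*s1 + w2*s2 = 9.0566 + 12.0849
= 21.1415 m


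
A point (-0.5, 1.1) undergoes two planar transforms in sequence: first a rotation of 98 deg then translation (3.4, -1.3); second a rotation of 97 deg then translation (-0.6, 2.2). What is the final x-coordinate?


After transform 1:
x1 = cos(98)*-0.5 - sin(98)*1.1 + 3.4 = 2.3803
y1 = sin(98)*-0.5 + cos(98)*1.1 + -1.3 = -1.9482
After transform 2:
x2 = cos(97)*2.3803 - sin(97)*-1.9482 + -0.6
= 1.0436


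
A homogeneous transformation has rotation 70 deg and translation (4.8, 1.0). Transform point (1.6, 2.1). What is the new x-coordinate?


x' = cos(theta)*px - sin(theta)*py + tx
= 0.342*1.6 - 0.9397*2.1 + 4.8
= 3.3739


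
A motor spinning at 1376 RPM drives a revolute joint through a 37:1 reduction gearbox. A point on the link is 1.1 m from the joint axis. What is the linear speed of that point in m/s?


omega_motor = 1376 * 2*pi/60 = 144.0944 rad/s
omega_joint = omega_motor / 37 = 3.8944 rad/s
v = omega_joint * r = 3.8944 * 1.1
= 4.2839 m/s


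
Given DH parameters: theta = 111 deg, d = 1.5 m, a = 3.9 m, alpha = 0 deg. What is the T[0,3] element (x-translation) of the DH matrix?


T[0,3] = a * cos(theta)
= 3.9 * cos(111 deg)
= 3.9 * -0.3584
= -1.3976


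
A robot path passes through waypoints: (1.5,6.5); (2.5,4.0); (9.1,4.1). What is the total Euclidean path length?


Segment lengths:
  seg1 = sqrt((1.0)^2 + (-2.5)^2) = 2.6926
  seg2 = sqrt((6.6)^2 + (0.1)^2) = 6.6008
Total = 9.2933


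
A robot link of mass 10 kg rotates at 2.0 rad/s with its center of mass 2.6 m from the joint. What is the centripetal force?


F = m * omega^2 * r
= 10 * 2.0^2 * 2.6
= 10 * 4.0 * 2.6
= 104.0 N


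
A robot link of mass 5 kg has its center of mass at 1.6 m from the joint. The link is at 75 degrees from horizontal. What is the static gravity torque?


tau = m*g*L*cos(angle)
= 5 * 9.81 * 1.6 * cos(75 deg)
= 5 * 9.81 * 1.6 * 0.2588
= 20.3121 Nm


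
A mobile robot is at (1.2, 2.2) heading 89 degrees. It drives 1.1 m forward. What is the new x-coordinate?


x_new = x0 + d*cos(theta)
= 1.2 + 1.1*cos(89)
= 1.2 + 0.0192
= 1.2192


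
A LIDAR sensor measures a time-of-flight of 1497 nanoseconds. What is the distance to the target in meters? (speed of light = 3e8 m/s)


tof = 1497 ns = 1.497e-06 s
dist = c * tof / 2
= 3e8 * 1.497e-06 / 2
= 224.55 m


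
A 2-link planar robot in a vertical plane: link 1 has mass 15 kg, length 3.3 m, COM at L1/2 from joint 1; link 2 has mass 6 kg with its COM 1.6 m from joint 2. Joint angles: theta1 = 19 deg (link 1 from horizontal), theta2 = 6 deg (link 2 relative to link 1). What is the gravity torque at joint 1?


Horizontal distance from joint 1 to link-1 COM:
  x_c1 = (L1/2)*cos(t1) = 1.65 * 0.9455 = 1.5601 m
Horizontal distance from joint 1 to link-2 COM:
  x_c2 = L1*cos(t1) + Lc2*cos(t1+t2)
       = 3.3*0.9455 + 1.6*0.9063 = 4.5703 m
tau1 = m1*g*x_c1 + m2*g*x_c2
     = 15*9.81*1.5601 + 6*9.81*4.5703
     = 229.5695 + 269.0081
     = 498.5776 Nm


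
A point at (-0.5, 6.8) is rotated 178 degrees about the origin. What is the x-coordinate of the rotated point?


x' = x*cos(theta) - y*sin(theta)
cos(178 deg) = -0.9994, sin(178 deg) = 0.0349
x' = -0.5 * -0.9994 - 6.8 * 0.0349
= 0.4997 - 0.2373
= 0.2624


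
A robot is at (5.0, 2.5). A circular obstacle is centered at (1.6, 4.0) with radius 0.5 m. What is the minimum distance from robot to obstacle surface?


center_dist = sqrt((5.0-1.6)^2 + (2.5-4.0)^2)
= sqrt(11.56 + 2.25)
= 3.7162
min_dist = center_dist - radius = 3.7162 - 0.5 = 3.2162 m


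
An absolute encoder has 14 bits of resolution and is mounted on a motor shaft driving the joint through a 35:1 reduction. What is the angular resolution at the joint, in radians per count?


counts = 2^14 = 16384
effective counts at joint = 16384 * 35 = 573440
resolution = 2*pi / 573440
= 1.0957e-05 rad/count


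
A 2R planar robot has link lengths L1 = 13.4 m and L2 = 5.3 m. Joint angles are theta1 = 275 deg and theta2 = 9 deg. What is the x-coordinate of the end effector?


Convert angles to radians: theta1 = 4.7997, theta2 = 0.1571
x = L1*cos(theta1) + L2*cos(theta1+theta2)
x = 1.1679 + 1.2822
x = 2.4501


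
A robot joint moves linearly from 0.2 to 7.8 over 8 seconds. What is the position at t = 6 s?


s = t/T = 6/8 = 0.75
p(t) = p0 + (pf-p0)*s
= 0.2 + (7.8 - 0.2) * 0.75
= 5.9


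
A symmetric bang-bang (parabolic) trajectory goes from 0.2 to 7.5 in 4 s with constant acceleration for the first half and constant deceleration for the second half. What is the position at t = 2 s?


Symmetric rest-to-rest: each phase covers (pf-p0)/2 in time T/2. 0.5*a*(T/2)^2 = (pf-p0)/2 => a = 4*(pf-p0)/T^2
a = 4*(7.5-0.2)/4^2 = 1.825
t = 2 is in the acceleration phase (t <= T/2).
p = p0 + 0.5*a*t^2 = 0.2 + 0.5*1.825*2^2
= 3.85


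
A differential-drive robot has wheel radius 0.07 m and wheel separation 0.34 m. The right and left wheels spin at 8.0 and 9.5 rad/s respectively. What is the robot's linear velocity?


vR = r*wR = 0.07*8.0 = 0.56 m/s
vL = r*wL = 0.07*9.5 = 0.665 m/s
v = (vR+vL)/2 = 0.6125 m/s
omega = (vR-vL)/L = -0.3088 rad/s
linear velocity = 0.6125 m/s


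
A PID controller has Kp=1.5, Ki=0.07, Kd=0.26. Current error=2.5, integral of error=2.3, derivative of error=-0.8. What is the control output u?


u = Kp*e + Ki*int(e) + Kd*de/dt
= 1.5*2.5 + 0.07*2.3 + 0.26*(-0.8)
= 3.75 + 0.161 + -0.208
= 3.703


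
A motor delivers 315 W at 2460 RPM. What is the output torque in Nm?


omega = 2460 * 2*pi/60 = 257.6106 rad/s
tau = P / omega = 315 / 257.6106
= 1.2228 Nm


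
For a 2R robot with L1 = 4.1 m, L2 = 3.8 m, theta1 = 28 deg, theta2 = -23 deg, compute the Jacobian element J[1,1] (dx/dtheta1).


J[1,1] = -L1*sin(t1) - L2*sin(t1+t2)
= -4.1*sin(28) - 3.8*sin(5)
= -2.256


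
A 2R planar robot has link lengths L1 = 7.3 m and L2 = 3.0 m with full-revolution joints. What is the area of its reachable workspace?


r_max = L1 + L2 = 10.3 m
r_min = |L1 - L2| = 4.3 m
Area = pi*(r_max^2 - r_min^2)
= pi*(106.09 - 18.49)
= pi * 87.6
= 275.2035 m^2


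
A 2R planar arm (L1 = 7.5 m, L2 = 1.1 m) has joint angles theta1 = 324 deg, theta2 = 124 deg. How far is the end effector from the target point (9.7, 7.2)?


End effector via forward kinematics:
x = L1*cos(t1) + L2*cos(t1+t2) = 6.106
y = L1*sin(t1) + L2*sin(t1+t2) = -3.3091
Distance to target:
d = sqrt((9.7 - 6.106)^2 + (7.2 - -3.3091)^2)
= sqrt(12.9167 + 110.4403)
= 11.1066 m


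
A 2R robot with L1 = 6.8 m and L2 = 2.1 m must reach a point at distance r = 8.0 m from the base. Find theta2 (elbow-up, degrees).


cos(theta2) = (r^2 - L1^2 - L2^2) / (2*L1*L2)
cos(theta2) = (64.0 - 46.24 - 4.41) / 28.56
cos(theta2) = 0.467437
theta2 = 62.1319 degrees


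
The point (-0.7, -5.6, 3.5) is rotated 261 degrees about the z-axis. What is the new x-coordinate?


Rotation about z-axis: x' = x*cos(theta) - y*sin(theta)
= -0.7 * -0.1564 - -5.6 * -0.9877
= -5.4216


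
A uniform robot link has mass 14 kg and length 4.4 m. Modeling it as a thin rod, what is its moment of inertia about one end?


I = (1/3) * m * L^2
= (1/3) * 14 * 4.4^2
= 0.333333 * 14 * 19.36
= 90.3467 kg*m^2


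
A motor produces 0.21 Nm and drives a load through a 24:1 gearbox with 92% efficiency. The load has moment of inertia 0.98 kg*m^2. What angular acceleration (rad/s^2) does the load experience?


tau_out = tau_motor * N * eta
= 0.21 * 24 * 0.92 = 4.6368 Nm
alpha = tau_out / I = 4.6368 / 0.98
= 4.7314 rad/s^2


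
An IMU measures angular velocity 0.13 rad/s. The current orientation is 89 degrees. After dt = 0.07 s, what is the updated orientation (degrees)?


delta_theta = w * dt = 0.13 * 0.07 = 0.0091 rad
= 0.5214 deg
theta_new = 89 + 0.5214 = 89.5214 deg


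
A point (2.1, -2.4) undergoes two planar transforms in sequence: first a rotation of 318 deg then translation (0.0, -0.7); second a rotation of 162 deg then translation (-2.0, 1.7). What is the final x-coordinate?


After transform 1:
x1 = cos(318)*2.1 - sin(318)*-2.4 + 0.0 = -0.0453
y1 = sin(318)*2.1 + cos(318)*-2.4 + -0.7 = -3.8887
After transform 2:
x2 = cos(162)*-0.0453 - sin(162)*-3.8887 + -2.0
= -0.7552


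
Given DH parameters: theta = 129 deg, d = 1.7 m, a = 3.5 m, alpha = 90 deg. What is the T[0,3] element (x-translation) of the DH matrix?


T[0,3] = a * cos(theta)
= 3.5 * cos(129 deg)
= 3.5 * -0.6293
= -2.2026


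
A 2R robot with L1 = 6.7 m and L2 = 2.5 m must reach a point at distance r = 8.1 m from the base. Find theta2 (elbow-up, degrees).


cos(theta2) = (r^2 - L1^2 - L2^2) / (2*L1*L2)
cos(theta2) = (65.61 - 44.89 - 6.25) / 33.5
cos(theta2) = 0.43194
theta2 = 64.4092 degrees


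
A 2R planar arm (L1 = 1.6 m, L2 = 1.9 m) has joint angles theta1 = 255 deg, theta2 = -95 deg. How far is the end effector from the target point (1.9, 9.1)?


End effector via forward kinematics:
x = L1*cos(t1) + L2*cos(t1+t2) = -2.1995
y = L1*sin(t1) + L2*sin(t1+t2) = -0.8956
Distance to target:
d = sqrt((1.9 - -2.1995)^2 + (9.1 - -0.8956)^2)
= sqrt(16.8061 + 99.9129)
= 10.8037 m


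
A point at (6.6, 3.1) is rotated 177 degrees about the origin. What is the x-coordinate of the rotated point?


x' = x*cos(theta) - y*sin(theta)
cos(177 deg) = -0.9986, sin(177 deg) = 0.0523
x' = 6.6 * -0.9986 - 3.1 * 0.0523
= -6.591 - 0.1622
= -6.7532


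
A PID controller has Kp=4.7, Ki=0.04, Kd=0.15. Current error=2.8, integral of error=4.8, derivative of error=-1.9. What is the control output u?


u = Kp*e + Ki*int(e) + Kd*de/dt
= 4.7*2.8 + 0.04*4.8 + 0.15*(-1.9)
= 13.16 + 0.192 + -0.285
= 13.067


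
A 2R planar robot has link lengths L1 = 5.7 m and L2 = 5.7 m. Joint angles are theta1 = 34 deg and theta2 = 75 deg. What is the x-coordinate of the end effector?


Convert angles to radians: theta1 = 0.5934, theta2 = 1.309
x = L1*cos(theta1) + L2*cos(theta1+theta2)
x = 4.7255 + -1.8557
x = 2.8698


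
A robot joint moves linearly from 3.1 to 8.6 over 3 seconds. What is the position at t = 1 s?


s = t/T = 1/3 = 0.3333
p(t) = p0 + (pf-p0)*s
= 3.1 + (8.6 - 3.1) * 0.3333
= 4.9333


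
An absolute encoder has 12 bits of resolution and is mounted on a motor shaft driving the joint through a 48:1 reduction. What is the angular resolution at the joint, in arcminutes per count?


counts = 2^12 = 4096
effective counts at joint = 4096 * 48 = 196608
resolution = 360*60 / 196608
= 0.1099 arcmin/count


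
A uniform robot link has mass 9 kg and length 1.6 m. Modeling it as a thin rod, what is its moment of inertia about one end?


I = (1/3) * m * L^2
= (1/3) * 9 * 1.6^2
= 0.333333 * 9 * 2.56
= 7.68 kg*m^2


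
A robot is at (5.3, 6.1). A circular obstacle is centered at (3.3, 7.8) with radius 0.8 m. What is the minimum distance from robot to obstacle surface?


center_dist = sqrt((5.3-3.3)^2 + (6.1-7.8)^2)
= sqrt(4.0 + 2.89)
= 2.6249
min_dist = center_dist - radius = 2.6249 - 0.8 = 1.8249 m


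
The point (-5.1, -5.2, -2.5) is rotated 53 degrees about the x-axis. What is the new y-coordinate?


Rotation about x-axis: y' = y*cos(theta) - z*sin(theta)
= -5.2 * 0.6018 - -2.5 * 0.7986
= -1.1328


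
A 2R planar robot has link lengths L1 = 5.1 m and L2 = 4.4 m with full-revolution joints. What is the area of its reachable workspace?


r_max = L1 + L2 = 9.5 m
r_min = |L1 - L2| = 0.7 m
Area = pi*(r_max^2 - r_min^2)
= pi*(90.25 - 0.49)
= pi * 89.76
= 281.9894 m^2


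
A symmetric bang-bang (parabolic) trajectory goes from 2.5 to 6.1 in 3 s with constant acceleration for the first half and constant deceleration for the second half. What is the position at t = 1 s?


Symmetric rest-to-rest: each phase covers (pf-p0)/2 in time T/2. 0.5*a*(T/2)^2 = (pf-p0)/2 => a = 4*(pf-p0)/T^2
a = 4*(6.1-2.5)/3^2 = 1.6
t = 1 is in the acceleration phase (t <= T/2).
p = p0 + 0.5*a*t^2 = 2.5 + 0.5*1.6*1^2
= 3.3


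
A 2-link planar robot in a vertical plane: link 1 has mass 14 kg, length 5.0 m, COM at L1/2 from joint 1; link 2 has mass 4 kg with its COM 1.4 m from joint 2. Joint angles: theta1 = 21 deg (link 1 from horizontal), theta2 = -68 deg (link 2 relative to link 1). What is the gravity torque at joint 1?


Horizontal distance from joint 1 to link-1 COM:
  x_c1 = (L1/2)*cos(t1) = 2.5 * 0.9336 = 2.334 m
Horizontal distance from joint 1 to link-2 COM:
  x_c2 = L1*cos(t1) + Lc2*cos(t1+t2)
       = 5.0*0.9336 + 1.4*0.682 = 5.6227 m
tau1 = m1*g*x_c1 + m2*g*x_c2
     = 14*9.81*2.334 + 4*9.81*5.6227
     = 320.5448 + 220.6347
     = 541.1796 Nm


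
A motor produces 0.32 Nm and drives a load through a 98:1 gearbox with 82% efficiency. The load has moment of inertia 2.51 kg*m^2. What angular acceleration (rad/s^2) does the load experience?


tau_out = tau_motor * N * eta
= 0.32 * 98 * 0.82 = 25.7152 Nm
alpha = tau_out / I = 25.7152 / 2.51
= 10.2451 rad/s^2


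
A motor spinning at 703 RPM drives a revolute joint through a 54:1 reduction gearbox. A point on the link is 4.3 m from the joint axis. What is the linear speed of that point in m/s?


omega_motor = 703 * 2*pi/60 = 73.618 rad/s
omega_joint = omega_motor / 54 = 1.3633 rad/s
v = omega_joint * r = 1.3633 * 4.3
= 5.8622 m/s


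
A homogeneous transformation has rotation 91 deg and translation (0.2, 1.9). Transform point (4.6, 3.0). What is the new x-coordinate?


x' = cos(theta)*px - sin(theta)*py + tx
= -0.0175*4.6 - 0.9998*3.0 + 0.2
= -2.8798


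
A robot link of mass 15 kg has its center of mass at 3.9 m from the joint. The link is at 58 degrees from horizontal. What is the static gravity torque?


tau = m*g*L*cos(angle)
= 15 * 9.81 * 3.9 * cos(58 deg)
= 15 * 9.81 * 3.9 * 0.5299
= 304.1127 Nm


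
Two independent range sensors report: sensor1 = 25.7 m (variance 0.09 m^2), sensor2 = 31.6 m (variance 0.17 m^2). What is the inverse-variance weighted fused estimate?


w1 = (1/var1) / (1/var1 + 1/var2)
   = 11.1111 / (11.1111 + 5.8824) = 0.6538
w2 = 1 - w1 = 0.3462
fused = w1*s1 + w2*s2 = 16.8038 + 10.9385
= 27.7423 m


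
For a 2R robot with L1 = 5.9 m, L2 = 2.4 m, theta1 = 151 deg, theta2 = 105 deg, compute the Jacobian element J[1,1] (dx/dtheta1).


J[1,1] = -L1*sin(t1) - L2*sin(t1+t2)
= -5.9*sin(151) - 2.4*sin(256)
= -0.5317


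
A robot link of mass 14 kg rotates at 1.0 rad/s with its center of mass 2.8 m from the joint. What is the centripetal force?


F = m * omega^2 * r
= 14 * 1.0^2 * 2.8
= 14 * 1.0 * 2.8
= 39.2 N


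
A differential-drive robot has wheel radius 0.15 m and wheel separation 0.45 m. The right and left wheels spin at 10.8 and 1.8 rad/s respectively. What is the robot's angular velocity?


vR = r*wR = 0.15*10.8 = 1.62 m/s
vL = r*wL = 0.15*1.8 = 0.27 m/s
v = (vR+vL)/2 = 0.945 m/s
omega = (vR-vL)/L = 3.0 rad/s
angular velocity = 3.0 rad/s


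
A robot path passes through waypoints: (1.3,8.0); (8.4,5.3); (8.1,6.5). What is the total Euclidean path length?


Segment lengths:
  seg1 = sqrt((7.1)^2 + (-2.7)^2) = 7.5961
  seg2 = sqrt((-0.3)^2 + (1.2)^2) = 1.2369
Total = 8.833


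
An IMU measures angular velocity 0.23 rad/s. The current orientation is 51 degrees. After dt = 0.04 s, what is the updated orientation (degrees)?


delta_theta = w * dt = 0.23 * 0.04 = 0.0092 rad
= 0.5271 deg
theta_new = 51 + 0.5271 = 51.5271 deg


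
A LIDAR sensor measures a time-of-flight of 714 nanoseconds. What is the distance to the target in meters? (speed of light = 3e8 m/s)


tof = 714 ns = 7.14e-07 s
dist = c * tof / 2
= 3e8 * 7.14e-07 / 2
= 107.1 m


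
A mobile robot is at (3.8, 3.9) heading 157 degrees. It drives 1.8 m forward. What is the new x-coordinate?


x_new = x0 + d*cos(theta)
= 3.8 + 1.8*cos(157)
= 3.8 + -1.6569
= 2.1431


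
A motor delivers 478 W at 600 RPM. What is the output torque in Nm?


omega = 600 * 2*pi/60 = 62.8319 rad/s
tau = P / omega = 478 / 62.8319
= 7.6076 Nm


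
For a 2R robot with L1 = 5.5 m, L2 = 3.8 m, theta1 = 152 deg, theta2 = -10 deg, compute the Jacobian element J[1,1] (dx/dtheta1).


J[1,1] = -L1*sin(t1) - L2*sin(t1+t2)
= -5.5*sin(152) - 3.8*sin(142)
= -4.9216


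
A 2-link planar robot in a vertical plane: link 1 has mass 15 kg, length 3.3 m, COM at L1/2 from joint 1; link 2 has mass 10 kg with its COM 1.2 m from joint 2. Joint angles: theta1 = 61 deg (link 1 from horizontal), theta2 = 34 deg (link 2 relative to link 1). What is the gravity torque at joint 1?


Horizontal distance from joint 1 to link-1 COM:
  x_c1 = (L1/2)*cos(t1) = 1.65 * 0.4848 = 0.7999 m
Horizontal distance from joint 1 to link-2 COM:
  x_c2 = L1*cos(t1) + Lc2*cos(t1+t2)
       = 3.3*0.4848 + 1.2*-0.0872 = 1.4953 m
tau1 = m1*g*x_c1 + m2*g*x_c2
     = 15*9.81*0.7999 + 10*9.81*1.4953
     = 117.7106 + 146.6874
     = 264.398 Nm


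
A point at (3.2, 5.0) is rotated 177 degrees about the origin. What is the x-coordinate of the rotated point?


x' = x*cos(theta) - y*sin(theta)
cos(177 deg) = -0.9986, sin(177 deg) = 0.0523
x' = 3.2 * -0.9986 - 5.0 * 0.0523
= -3.1956 - 0.2617
= -3.4573


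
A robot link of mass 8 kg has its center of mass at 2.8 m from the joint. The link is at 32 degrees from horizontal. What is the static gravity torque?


tau = m*g*L*cos(angle)
= 8 * 9.81 * 2.8 * cos(32 deg)
= 8 * 9.81 * 2.8 * 0.848
= 186.3535 Nm


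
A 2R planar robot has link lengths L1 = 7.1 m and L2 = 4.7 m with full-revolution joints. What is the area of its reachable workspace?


r_max = L1 + L2 = 11.8 m
r_min = |L1 - L2| = 2.4 m
Area = pi*(r_max^2 - r_min^2)
= pi*(139.24 - 5.76)
= pi * 133.48
= 419.3398 m^2


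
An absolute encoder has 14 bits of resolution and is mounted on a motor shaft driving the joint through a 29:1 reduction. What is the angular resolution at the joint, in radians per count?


counts = 2^14 = 16384
effective counts at joint = 16384 * 29 = 475136
resolution = 2*pi / 475136
= 1.3224e-05 rad/count


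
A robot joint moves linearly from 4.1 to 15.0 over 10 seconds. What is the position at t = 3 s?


s = t/T = 3/10 = 0.3
p(t) = p0 + (pf-p0)*s
= 4.1 + (15.0 - 4.1) * 0.3
= 7.37


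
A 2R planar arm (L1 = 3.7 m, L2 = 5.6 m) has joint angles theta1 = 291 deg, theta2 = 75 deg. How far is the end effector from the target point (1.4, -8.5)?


End effector via forward kinematics:
x = L1*cos(t1) + L2*cos(t1+t2) = 6.8953
y = L1*sin(t1) + L2*sin(t1+t2) = -2.8689
Distance to target:
d = sqrt((1.4 - 6.8953)^2 + (-8.5 - -2.8689)^2)
= sqrt(30.1981 + 31.7094)
= 7.8681 m


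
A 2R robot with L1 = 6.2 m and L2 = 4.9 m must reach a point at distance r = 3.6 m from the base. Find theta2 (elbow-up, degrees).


cos(theta2) = (r^2 - L1^2 - L2^2) / (2*L1*L2)
cos(theta2) = (12.96 - 38.44 - 24.01) / 60.76
cos(theta2) = -0.814516
theta2 = 144.5395 degrees


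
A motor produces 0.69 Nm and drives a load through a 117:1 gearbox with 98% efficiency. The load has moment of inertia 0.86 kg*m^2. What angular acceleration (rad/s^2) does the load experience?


tau_out = tau_motor * N * eta
= 0.69 * 117 * 0.98 = 79.1154 Nm
alpha = tau_out / I = 79.1154 / 0.86
= 91.9947 rad/s^2


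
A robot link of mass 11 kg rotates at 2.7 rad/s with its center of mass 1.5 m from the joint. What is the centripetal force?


F = m * omega^2 * r
= 11 * 2.7^2 * 1.5
= 11 * 7.29 * 1.5
= 120.285 N


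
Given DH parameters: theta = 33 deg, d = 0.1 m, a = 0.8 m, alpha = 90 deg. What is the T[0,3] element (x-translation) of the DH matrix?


T[0,3] = a * cos(theta)
= 0.8 * cos(33 deg)
= 0.8 * 0.8387
= 0.6709


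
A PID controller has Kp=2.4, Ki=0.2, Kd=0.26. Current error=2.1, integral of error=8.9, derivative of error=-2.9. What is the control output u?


u = Kp*e + Ki*int(e) + Kd*de/dt
= 2.4*2.1 + 0.2*8.9 + 0.26*(-2.9)
= 5.04 + 1.78 + -0.754
= 6.066


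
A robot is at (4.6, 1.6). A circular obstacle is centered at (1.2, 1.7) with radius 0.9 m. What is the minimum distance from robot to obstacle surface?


center_dist = sqrt((4.6-1.2)^2 + (1.6-1.7)^2)
= sqrt(11.56 + 0.01)
= 3.4015
min_dist = center_dist - radius = 3.4015 - 0.9 = 2.5015 m


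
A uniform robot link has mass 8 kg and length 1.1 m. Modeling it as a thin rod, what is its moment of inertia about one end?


I = (1/3) * m * L^2
= (1/3) * 8 * 1.1^2
= 0.333333 * 8 * 1.21
= 3.2267 kg*m^2


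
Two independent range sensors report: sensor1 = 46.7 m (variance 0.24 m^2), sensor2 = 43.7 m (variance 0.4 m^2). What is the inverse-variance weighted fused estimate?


w1 = (1/var1) / (1/var1 + 1/var2)
   = 4.1667 / (4.1667 + 2.5) = 0.625
w2 = 1 - w1 = 0.375
fused = w1*s1 + w2*s2 = 29.1875 + 16.3875
= 45.575 m


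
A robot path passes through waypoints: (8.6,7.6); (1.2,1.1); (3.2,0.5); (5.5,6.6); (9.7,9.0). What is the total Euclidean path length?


Segment lengths:
  seg1 = sqrt((-7.4)^2 + (-6.5)^2) = 9.8494
  seg2 = sqrt((2.0)^2 + (-0.6)^2) = 2.0881
  seg3 = sqrt((2.3)^2 + (6.1)^2) = 6.5192
  seg4 = sqrt((4.2)^2 + (2.4)^2) = 4.8374
Total = 23.294


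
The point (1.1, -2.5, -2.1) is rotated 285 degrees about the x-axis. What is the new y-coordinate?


Rotation about x-axis: y' = y*cos(theta) - z*sin(theta)
= -2.5 * 0.2588 - -2.1 * -0.9659
= -2.6755


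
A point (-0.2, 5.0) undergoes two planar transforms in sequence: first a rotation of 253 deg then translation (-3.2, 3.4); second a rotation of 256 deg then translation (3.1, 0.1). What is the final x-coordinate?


After transform 1:
x1 = cos(253)*-0.2 - sin(253)*5.0 + -3.2 = 1.64
y1 = sin(253)*-0.2 + cos(253)*5.0 + 3.4 = 2.1294
After transform 2:
x2 = cos(256)*1.64 - sin(256)*2.1294 + 3.1
= 4.7694


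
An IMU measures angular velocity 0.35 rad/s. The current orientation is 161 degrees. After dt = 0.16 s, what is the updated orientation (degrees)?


delta_theta = w * dt = 0.35 * 0.16 = 0.056 rad
= 3.2086 deg
theta_new = 161 + 3.2086 = 164.2086 deg


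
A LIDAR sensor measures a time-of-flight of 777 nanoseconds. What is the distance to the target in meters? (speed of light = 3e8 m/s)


tof = 777 ns = 7.77e-07 s
dist = c * tof / 2
= 3e8 * 7.77e-07 / 2
= 116.55 m


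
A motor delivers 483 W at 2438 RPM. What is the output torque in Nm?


omega = 2438 * 2*pi/60 = 255.3068 rad/s
tau = P / omega = 483 / 255.3068
= 1.8918 Nm


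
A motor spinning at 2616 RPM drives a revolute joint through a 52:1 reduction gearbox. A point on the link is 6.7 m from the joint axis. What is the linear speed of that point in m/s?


omega_motor = 2616 * 2*pi/60 = 273.9469 rad/s
omega_joint = omega_motor / 52 = 5.2682 rad/s
v = omega_joint * r = 5.2682 * 6.7
= 35.297 m/s


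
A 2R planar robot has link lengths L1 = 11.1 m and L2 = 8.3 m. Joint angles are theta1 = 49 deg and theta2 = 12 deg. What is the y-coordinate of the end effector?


Convert angles to radians: theta1 = 0.8552, theta2 = 0.2094
y = L1*sin(theta1) + L2*sin(theta1+theta2)
y = 8.3773 + 7.2593
y = 15.6366


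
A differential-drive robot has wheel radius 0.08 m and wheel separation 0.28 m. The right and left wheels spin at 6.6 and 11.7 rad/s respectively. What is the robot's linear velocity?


vR = r*wR = 0.08*6.6 = 0.528 m/s
vL = r*wL = 0.08*11.7 = 0.936 m/s
v = (vR+vL)/2 = 0.732 m/s
omega = (vR-vL)/L = -1.4571 rad/s
linear velocity = 0.732 m/s


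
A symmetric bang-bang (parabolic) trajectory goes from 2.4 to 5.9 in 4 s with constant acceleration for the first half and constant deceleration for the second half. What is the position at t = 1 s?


Symmetric rest-to-rest: each phase covers (pf-p0)/2 in time T/2. 0.5*a*(T/2)^2 = (pf-p0)/2 => a = 4*(pf-p0)/T^2
a = 4*(5.9-2.4)/4^2 = 0.875
t = 1 is in the acceleration phase (t <= T/2).
p = p0 + 0.5*a*t^2 = 2.4 + 0.5*0.875*1^2
= 2.8375


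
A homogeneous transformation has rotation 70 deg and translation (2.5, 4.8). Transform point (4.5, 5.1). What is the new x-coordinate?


x' = cos(theta)*px - sin(theta)*py + tx
= 0.342*4.5 - 0.9397*5.1 + 2.5
= -0.7533


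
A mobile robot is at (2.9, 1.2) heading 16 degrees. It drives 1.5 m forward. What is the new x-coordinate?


x_new = x0 + d*cos(theta)
= 2.9 + 1.5*cos(16)
= 2.9 + 1.4419
= 4.3419


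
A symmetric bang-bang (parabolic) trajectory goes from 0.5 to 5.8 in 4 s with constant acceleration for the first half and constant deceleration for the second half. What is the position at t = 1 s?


Symmetric rest-to-rest: each phase covers (pf-p0)/2 in time T/2. 0.5*a*(T/2)^2 = (pf-p0)/2 => a = 4*(pf-p0)/T^2
a = 4*(5.8-0.5)/4^2 = 1.325
t = 1 is in the acceleration phase (t <= T/2).
p = p0 + 0.5*a*t^2 = 0.5 + 0.5*1.325*1^2
= 1.1625


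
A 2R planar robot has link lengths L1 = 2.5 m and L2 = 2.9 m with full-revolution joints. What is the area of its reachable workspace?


r_max = L1 + L2 = 5.4 m
r_min = |L1 - L2| = 0.4 m
Area = pi*(r_max^2 - r_min^2)
= pi*(29.16 - 0.16)
= pi * 29.0
= 91.1062 m^2


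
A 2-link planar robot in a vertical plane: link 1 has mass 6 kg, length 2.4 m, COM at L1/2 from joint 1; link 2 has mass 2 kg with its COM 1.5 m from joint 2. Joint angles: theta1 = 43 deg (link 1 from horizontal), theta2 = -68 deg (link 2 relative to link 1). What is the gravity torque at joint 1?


Horizontal distance from joint 1 to link-1 COM:
  x_c1 = (L1/2)*cos(t1) = 1.2 * 0.7314 = 0.8776 m
Horizontal distance from joint 1 to link-2 COM:
  x_c2 = L1*cos(t1) + Lc2*cos(t1+t2)
       = 2.4*0.7314 + 1.5*0.9063 = 3.1147 m
tau1 = m1*g*x_c1 + m2*g*x_c2
     = 6*9.81*0.8776 + 2*9.81*3.1147
     = 51.657 + 61.1106
     = 112.7676 Nm


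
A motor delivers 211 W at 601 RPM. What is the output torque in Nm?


omega = 601 * 2*pi/60 = 62.9366 rad/s
tau = P / omega = 211 / 62.9366
= 3.3526 Nm


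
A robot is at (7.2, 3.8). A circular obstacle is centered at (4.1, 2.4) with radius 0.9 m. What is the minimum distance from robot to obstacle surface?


center_dist = sqrt((7.2-4.1)^2 + (3.8-2.4)^2)
= sqrt(9.61 + 1.96)
= 3.4015
min_dist = center_dist - radius = 3.4015 - 0.9 = 2.5015 m


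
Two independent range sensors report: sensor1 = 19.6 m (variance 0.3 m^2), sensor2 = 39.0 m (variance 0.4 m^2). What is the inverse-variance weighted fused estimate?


w1 = (1/var1) / (1/var1 + 1/var2)
   = 3.3333 / (3.3333 + 2.5) = 0.5714
w2 = 1 - w1 = 0.4286
fused = w1*s1 + w2*s2 = 11.2 + 16.7143
= 27.9143 m
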